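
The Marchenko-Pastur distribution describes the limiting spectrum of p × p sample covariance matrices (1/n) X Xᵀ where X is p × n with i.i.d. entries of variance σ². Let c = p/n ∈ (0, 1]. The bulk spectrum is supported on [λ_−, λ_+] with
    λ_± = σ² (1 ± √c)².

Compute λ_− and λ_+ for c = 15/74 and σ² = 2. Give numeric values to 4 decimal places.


c = 15/74 = 0.202703; √c = 0.450225.
λ_− = σ² (1 − √c)² = 2 · (1 − 0.450225)² = 2 · (0.549775)² = 0.604505.
λ_+ = σ² (1 + √c)² = 2 · (1 + 0.450225)² = 2 · (1.450225)² = 4.206306.

Rounded to 4 decimal places: λ_− ≈ 0.6045, λ_+ ≈ 4.2063.


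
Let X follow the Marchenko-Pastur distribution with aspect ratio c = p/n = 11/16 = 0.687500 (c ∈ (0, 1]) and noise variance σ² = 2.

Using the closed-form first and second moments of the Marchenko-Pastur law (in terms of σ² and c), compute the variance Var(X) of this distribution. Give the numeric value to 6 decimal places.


Recall the MP moments m_1 = E[X] = σ² and m_2 = E[X²] = σ⁴ (1 + c).
m_1 = E[X] = σ² = 2, so m_1² = 4.
m_2 = E[X²] = σ⁴ (1 + c) = 4 · (1 + 0.687500) = 4 · 1.687500 = 6.750000.
(Note m_2 − m_1² simplifies to c · σ⁴ = 0.687500 · 4.)

Var(X) = m_2 − m_1² = 6.750000 − 4 = 2.750000.


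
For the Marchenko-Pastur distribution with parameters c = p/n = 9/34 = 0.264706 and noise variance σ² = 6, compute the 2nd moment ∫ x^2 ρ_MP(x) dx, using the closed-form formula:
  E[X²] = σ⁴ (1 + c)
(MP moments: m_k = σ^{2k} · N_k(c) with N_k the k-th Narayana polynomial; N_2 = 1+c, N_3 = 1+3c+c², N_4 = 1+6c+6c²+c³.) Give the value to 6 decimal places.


E[X²] = σ⁴ (1 + c) (second MP moment). With σ² = 6 (so σ⁴ = 36) and c = 9/34 = 0.264706: E[X²] = 36 · (1 + 0.264706) = 36 · 1.264706.

So E[X^2] = 45.529412.


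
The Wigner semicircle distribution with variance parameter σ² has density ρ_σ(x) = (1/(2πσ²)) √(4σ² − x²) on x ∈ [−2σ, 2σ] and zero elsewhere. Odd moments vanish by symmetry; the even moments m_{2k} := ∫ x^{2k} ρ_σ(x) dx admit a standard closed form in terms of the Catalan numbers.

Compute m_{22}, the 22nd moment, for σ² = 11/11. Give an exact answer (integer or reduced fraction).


By the scaled semicircle moment identity, m_{2k} = σ^{2k} · C_k with k = 11.
C_11 = (1/(k+1)) · C(2k, k) = (1/12) · C(22, 11) = (1/12) · 705432 = 58786.
σ^{2k} = (σ²)^k = (11/11)^11 = 1.

Therefore m_{22} = σ^{22} · C_11 = 1 · 58786 = 58786.


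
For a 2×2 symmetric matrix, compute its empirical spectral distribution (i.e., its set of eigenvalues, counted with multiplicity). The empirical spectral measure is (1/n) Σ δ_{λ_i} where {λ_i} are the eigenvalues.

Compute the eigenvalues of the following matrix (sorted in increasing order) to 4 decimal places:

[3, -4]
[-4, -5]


Since M is real symmetric, both eigenvalues are real; they are the roots of det(λI − M) = λ² − (tr M) λ + det M.
tr M = 3 + (-5) = -2.
det M = 3·(-5) − (-4)² = -15 − 16 = -31.
Characteristic polynomial: λ² + 2λ − 31 = 0.
Discriminant Δ = (tr M)² − 4·det M = 4 − (-124) = 128; √Δ = 11.313708.
λ = (tr M ± √Δ)/2 = (-2 ± 11.313708)/2, giving (tr M − √Δ)/2 = -6.6569 and (tr M + √Δ)/2 = 4.6569.

Eigenvalues sorted in increasing order: [-6.6569, 4.6569].


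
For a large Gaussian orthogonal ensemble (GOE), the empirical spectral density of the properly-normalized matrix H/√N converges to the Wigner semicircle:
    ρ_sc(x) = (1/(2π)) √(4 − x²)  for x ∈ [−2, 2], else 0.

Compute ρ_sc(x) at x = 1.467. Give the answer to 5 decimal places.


ρ_sc(x) = (1/(2π)) √(4 − x²). With x = 1.467:
  4 − x² = 4 − (1.467)² = 4 − 2.152089 = 1.847911.
  √(4 − x²) = 1.359379.
  1/(2π) = 0.159155.
  ρ_sc(1.467) = 0.159155 · 1.359379 = 0.216352.

Rounded to 5 decimal places: ρ_sc(1.467) ≈ 0.21635.


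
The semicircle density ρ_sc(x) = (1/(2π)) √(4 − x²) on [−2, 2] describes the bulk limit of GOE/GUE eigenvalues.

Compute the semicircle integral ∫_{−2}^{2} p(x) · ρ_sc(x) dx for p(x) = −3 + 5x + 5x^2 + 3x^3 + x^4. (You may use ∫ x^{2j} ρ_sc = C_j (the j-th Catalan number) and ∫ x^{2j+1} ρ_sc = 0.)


Write p(x) = Σ a_i x^i, split into monomials and integrate each against ρ_sc separately.
Using ∫ x^{2j} ρ_sc = C_j = (1/(j+1)) C(2j, j) (Catalan numbers) and ∫ x^{2j+1} ρ_sc = 0 (odd monomials vanish by symmetry):
  i = 0 (even): a_0 · C_{0} = -3 · 1 = -3
  i = 1 (odd): ∫ x^1 ρ_sc = 0 (vanishes)
  i = 2 (even): a_2 · C_{1} = 5 · 1 = 5
  i = 3 (odd): ∫ x^3 ρ_sc = 0 (vanishes)
  i = 4 (even): a_4 · C_{2} = 1 · 2 = 2

Summing the contributions: ∫_{−2}^{2} p(x) ρ_sc(x) dx = (-3) + 5 + 2 = 4.


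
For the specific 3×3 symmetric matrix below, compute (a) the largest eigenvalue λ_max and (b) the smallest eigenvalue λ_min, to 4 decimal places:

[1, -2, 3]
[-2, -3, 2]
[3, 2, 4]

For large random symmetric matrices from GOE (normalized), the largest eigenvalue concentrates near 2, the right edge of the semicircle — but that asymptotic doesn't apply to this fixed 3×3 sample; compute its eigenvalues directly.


Since M is real symmetric, all three eigenvalues are real; they are the roots of det(λI − M) = λ³ − (tr M) λ² + s λ − det M, where s is the sum of the principal 2×2 minors.
tr M = 1 + (-3) + 4 = 2.
s = (1·(-3) − (-2)²) + (1·4 − 3²) + ((-3)·4 − 2²) = -7 + (-5) + (-16) = -28.
det M (expand along row 1) = 1·(-16) − (-2)·(-14) + 3·5 = -29.
Characteristic polynomial: λ³ − 2λ² − 28λ + 29 = 0.
Substitute λ = y + (tr M)/3 = y + 0.666667 to remove the quadratic term: y³ + p·y + q = 0 with p = s − (tr M)²/3 = -29.333333 and q = −2(tr M)³/27 + (tr M)·s/3 − det M = 9.740741.
Three real roots ⇒ use the trigonometric (Viète) form: r = 2√(−p/3) = 6.253888, φ = arccos(3q/(p·r)) = arccos(-0.159295) = 1.730773 rad.
y_k = r·cos(φ/3 − 2πk/3) for k = 0, 1, 2 gives y = 5.241660, 0.333333, -5.574994.
λ_k = y_k + 0.666667 gives λ = 5.9083, 1.0000, -4.9083 (check: the sum is 2.0000 = tr M).

Hence λ_max = 5.9083 and λ_min = -4.9083.


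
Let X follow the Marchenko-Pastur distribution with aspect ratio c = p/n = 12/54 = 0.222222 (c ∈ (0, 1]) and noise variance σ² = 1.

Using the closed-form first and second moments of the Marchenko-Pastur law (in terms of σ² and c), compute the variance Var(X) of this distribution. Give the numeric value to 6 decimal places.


Recall the MP moments m_1 = E[X] = σ² and m_2 = E[X²] = σ⁴ (1 + c).
m_1 = E[X] = σ² = 1, so m_1² = 1.
m_2 = E[X²] = σ⁴ (1 + c) = 1 · (1 + 0.222222) = 1 · 1.222222 = 1.222222.
(Note m_2 − m_1² simplifies to c · σ⁴ = 0.222222 · 1.)

Var(X) = m_2 − m_1² = 1.222222 − 1 = 0.222222.


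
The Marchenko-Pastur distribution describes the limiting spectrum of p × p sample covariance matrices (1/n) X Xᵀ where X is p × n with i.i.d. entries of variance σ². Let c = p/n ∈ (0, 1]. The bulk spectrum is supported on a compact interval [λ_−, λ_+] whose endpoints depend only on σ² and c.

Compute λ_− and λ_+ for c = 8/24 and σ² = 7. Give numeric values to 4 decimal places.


c = 8/24 = 0.333333; √c = 0.577350.
λ_− = σ² (1 − √c)² = 7 · (1 − 0.577350)² = 7 · (0.422650)² = 1.250430.
λ_+ = σ² (1 + √c)² = 7 · (1 + 0.577350)² = 7 · (1.577350)² = 17.416237.

Rounded to 4 decimal places: λ_− ≈ 1.2504, λ_+ ≈ 17.4162.


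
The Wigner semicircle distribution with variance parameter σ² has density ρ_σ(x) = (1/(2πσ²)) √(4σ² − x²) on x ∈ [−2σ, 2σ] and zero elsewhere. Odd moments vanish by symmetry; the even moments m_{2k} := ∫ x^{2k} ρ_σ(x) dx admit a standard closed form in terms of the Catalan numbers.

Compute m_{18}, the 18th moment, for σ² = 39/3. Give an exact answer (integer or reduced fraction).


By the scaled semicircle moment identity, m_{2k} = σ^{2k} · C_k with k = 9.
C_9 = (1/(k+1)) · C(2k, k) = (1/10) · C(18, 9) = (1/10) · 48620 = 4862.
σ^{2k} = (σ²)^k = (39/3)^9 = 10604499373.

Therefore m_{18} = σ^{18} · C_9 = 10604499373 · 4862 = 51559075951526.


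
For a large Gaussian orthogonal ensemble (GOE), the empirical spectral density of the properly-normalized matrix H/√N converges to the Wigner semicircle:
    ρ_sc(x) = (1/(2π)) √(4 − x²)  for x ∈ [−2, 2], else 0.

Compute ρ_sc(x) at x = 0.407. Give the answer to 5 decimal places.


ρ_sc(x) = (1/(2π)) √(4 − x²). With x = 0.407:
  4 − x² = 4 − (0.407)² = 4 − 0.165649 = 3.834351.
  √(4 − x²) = 1.958150.
  1/(2π) = 0.159155.
  ρ_sc(0.407) = 0.159155 · 1.958150 = 0.311649.

Rounded to 5 decimal places: ρ_sc(0.407) ≈ 0.31165.


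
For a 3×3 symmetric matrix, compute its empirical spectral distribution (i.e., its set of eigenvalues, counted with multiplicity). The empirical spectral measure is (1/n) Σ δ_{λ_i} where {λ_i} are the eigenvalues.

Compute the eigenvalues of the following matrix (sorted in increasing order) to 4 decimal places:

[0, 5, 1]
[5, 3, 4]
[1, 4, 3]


Since M is real symmetric, all three eigenvalues are real; they are the roots of det(λI − M) = λ³ − (tr M) λ² + s λ − det M, where s is the sum of the principal 2×2 minors.
tr M = 0 + 3 + 3 = 6.
s = (0·3 − 5²) + (0·3 − 1²) + (3·3 − 4²) = -25 + (-1) + (-7) = -33.
det M (expand along row 1) = 0·(-7) − 5·11 + 1·17 = -38.
Characteristic polynomial: λ³ − 6λ² − 33λ + 38 = 0.
Substitute λ = y + (tr M)/3 = y + 2.000000 to remove the quadratic term: y³ + p·y + q = 0 with p = s − (tr M)²/3 = -45.000000 and q = −2(tr M)³/27 + (tr M)·s/3 − det M = -44.000000.
Three real roots ⇒ use the trigonometric (Viète) form: r = 2√(−p/3) = 7.745967, φ = arccos(3q/(p·r)) = arccos(0.378692) = 1.182414 rad.
y_k = r·cos(φ/3 − 2πk/3) for k = 0, 1, 2 gives y = 7.152067, -1.000000, -6.152067.
λ_k = y_k + 2.000000 gives λ = 9.1521, 1.0000, -4.1521 (check: the sum is 6.0000 = tr M).

Eigenvalues sorted in increasing order: [-4.1521, 1.0000, 9.1521].


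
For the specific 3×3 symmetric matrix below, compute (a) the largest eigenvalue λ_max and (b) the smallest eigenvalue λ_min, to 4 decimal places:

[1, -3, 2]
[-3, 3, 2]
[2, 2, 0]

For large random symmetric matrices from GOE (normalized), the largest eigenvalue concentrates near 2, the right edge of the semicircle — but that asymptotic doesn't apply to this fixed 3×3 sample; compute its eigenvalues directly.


Since M is real symmetric, all three eigenvalues are real; they are the roots of det(λI − M) = λ³ − (tr M) λ² + s λ − det M, where s is the sum of the principal 2×2 minors.
tr M = 1 + 3 + 0 = 4.
s = (1·3 − (-3)²) + (1·0 − 2²) + (3·0 − 2²) = -6 + (-4) + (-4) = -14.
det M (expand along row 1) = 1·(-4) − (-3)·(-4) + 2·(-12) = -40.
Characteristic polynomial: λ³ − 4λ² − 14λ + 40 = 0.
Substitute λ = y + (tr M)/3 = y + 1.333333 to remove the quadratic term: y³ + p·y + q = 0 with p = s − (tr M)²/3 = -19.333333 and q = −2(tr M)³/27 + (tr M)·s/3 − det M = 16.592593.
Three real roots ⇒ use the trigonometric (Viète) form: r = 2√(−p/3) = 5.077182, φ = arccos(3q/(p·r)) = arccos(-0.507114) = 2.102630 rad.
y_k = r·cos(φ/3 − 2πk/3) for k = 0, 1, 2 gives y = 3.880374, 0.895365, -4.775739.
λ_k = y_k + 1.333333 gives λ = 5.2137, 2.2287, -3.4424 (check: the sum is 4.0000 = tr M).

Hence λ_max = 5.2137 and λ_min = -3.4424.


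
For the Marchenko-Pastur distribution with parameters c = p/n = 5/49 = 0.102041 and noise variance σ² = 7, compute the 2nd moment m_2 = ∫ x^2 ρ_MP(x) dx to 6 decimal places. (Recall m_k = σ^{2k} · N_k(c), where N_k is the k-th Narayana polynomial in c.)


E[X²] = σ⁴ (1 + c) (second MP moment). With σ² = 7 (so σ⁴ = 49) and c = 5/49 = 0.102041: E[X²] = 49 · (1 + 0.102041) = 49 · 1.102041.

So E[X^2] = 54.000000.


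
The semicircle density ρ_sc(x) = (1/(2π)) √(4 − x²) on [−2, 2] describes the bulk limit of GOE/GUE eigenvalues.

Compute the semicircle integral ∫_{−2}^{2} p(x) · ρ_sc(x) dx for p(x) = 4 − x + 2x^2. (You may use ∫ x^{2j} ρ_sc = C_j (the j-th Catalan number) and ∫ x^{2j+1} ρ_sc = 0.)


Write p(x) = Σ a_i x^i, split into monomials and integrate each against ρ_sc separately.
Using ∫ x^{2j} ρ_sc = C_j = (1/(j+1)) C(2j, j) (Catalan numbers) and ∫ x^{2j+1} ρ_sc = 0 (odd monomials vanish by symmetry):
  i = 0 (even): a_0 · C_{0} = 4 · 1 = 4
  i = 1 (odd): ∫ x^1 ρ_sc = 0 (vanishes)
  i = 2 (even): a_2 · C_{1} = 2 · 1 = 2

Summing the contributions: ∫_{−2}^{2} p(x) ρ_sc(x) dx = 4 + 2 = 6.


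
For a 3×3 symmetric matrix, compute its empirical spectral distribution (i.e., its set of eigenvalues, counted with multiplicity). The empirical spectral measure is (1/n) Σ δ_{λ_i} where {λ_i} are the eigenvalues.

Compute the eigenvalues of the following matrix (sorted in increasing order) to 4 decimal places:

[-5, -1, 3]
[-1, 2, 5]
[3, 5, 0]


Since M is real symmetric, all three eigenvalues are real; they are the roots of det(λI − M) = λ³ − (tr M) λ² + s λ − det M, where s is the sum of the principal 2×2 minors.
tr M = -5 + 2 + 0 = -3.
s = ((-5)·2 − (-1)²) + ((-5)·0 − 3²) + (2·0 − 5²) = -11 + (-9) + (-25) = -45.
det M (expand along row 1) = (-5)·(-25) − (-1)·(-15) + 3·(-11) = 77.
Characteristic polynomial: λ³ + 3λ² − 45λ − 77 = 0.
Substitute λ = y + (tr M)/3 = y − 1.000000 to remove the quadratic term: y³ + p·y + q = 0 with p = s − (tr M)²/3 = -48.000000 and q = −2(tr M)³/27 + (tr M)·s/3 − det M = -30.000000.
Three real roots ⇒ use the trigonometric (Viète) form: r = 2√(−p/3) = 8.000000, φ = arccos(3q/(p·r)) = arccos(0.234375) = 1.334221 rad.
y_k = r·cos(φ/3 − 2πk/3) for k = 0, 1, 2 gives y = 7.221780, -0.630215, -6.591565.
λ_k = y_k − 1.000000 gives λ = 6.2218, -1.6302, -7.5916 (check: the sum is -3.0000 = tr M).

Eigenvalues sorted in increasing order: [-7.5916, -1.6302, 6.2218].


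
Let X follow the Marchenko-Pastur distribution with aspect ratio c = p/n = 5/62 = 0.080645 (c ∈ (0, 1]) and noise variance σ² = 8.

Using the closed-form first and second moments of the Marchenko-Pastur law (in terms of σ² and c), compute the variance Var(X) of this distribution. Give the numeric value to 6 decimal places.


Recall the MP moments m_1 = E[X] = σ² and m_2 = E[X²] = σ⁴ (1 + c).
m_1 = E[X] = σ² = 8, so m_1² = 64.
m_2 = E[X²] = σ⁴ (1 + c) = 64 · (1 + 0.080645) = 64 · 1.080645 = 69.161290.
(Note m_2 − m_1² simplifies to c · σ⁴ = 0.080645 · 64.)

Var(X) = m_2 − m_1² = 69.161290 − 64 = 5.161290.


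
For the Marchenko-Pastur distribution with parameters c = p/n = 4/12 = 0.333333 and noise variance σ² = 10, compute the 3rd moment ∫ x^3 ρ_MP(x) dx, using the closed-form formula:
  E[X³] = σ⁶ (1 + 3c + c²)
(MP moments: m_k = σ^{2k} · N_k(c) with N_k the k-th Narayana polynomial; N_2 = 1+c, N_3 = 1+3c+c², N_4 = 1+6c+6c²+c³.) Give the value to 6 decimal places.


E[X³] = σ⁶ (1 + 3c + c²) (third MP moment). With σ² = 10 (so σ⁶ = 1000) and c = 4/12 = 0.333333: E[X³] = 1000 · (1 + 3·0.333333 + (0.333333)²) = 1000 · 2.111111.

So E[X^3] = 2111.111111.


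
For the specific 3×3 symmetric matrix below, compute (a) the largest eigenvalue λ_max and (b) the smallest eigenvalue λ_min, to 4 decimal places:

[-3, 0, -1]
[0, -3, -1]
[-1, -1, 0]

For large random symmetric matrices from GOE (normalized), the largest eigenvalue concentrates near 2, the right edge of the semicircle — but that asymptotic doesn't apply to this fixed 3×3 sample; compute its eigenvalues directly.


Since M is real symmetric, all three eigenvalues are real; they are the roots of det(λI − M) = λ³ − (tr M) λ² + s λ − det M, where s is the sum of the principal 2×2 minors.
tr M = -3 + (-3) + 0 = -6.
s = ((-3)·(-3) − 0²) + ((-3)·0 − (-1)²) + ((-3)·0 − (-1)²) = 9 + (-1) + (-1) = 7.
det M (expand along row 1) = (-3)·(-1) − 0·(-1) + (-1)·(-3) = 6.
Characteristic polynomial: λ³ + 6λ² + 7λ − 6 = 0.
Substitute λ = y + (tr M)/3 = y − 2.000000 to remove the quadratic term: y³ + p·y + q = 0 with p = s − (tr M)²/3 = -5.000000 and q = −2(tr M)³/27 + (tr M)·s/3 − det M = -4.000000.
Three real roots ⇒ use the trigonometric (Viète) form: r = 2√(−p/3) = 2.581989, φ = arccos(3q/(p·r)) = arccos(0.929516) = 0.377698 rad.
y_k = r·cos(φ/3 − 2πk/3) for k = 0, 1, 2 gives y = 2.561553, -1.000000, -1.561553.
λ_k = y_k − 2.000000 gives λ = 0.5616, -3.0000, -3.5616 (check: the sum is -6.0000 = tr M).

Hence λ_max = 0.5616 and λ_min = -3.5616.


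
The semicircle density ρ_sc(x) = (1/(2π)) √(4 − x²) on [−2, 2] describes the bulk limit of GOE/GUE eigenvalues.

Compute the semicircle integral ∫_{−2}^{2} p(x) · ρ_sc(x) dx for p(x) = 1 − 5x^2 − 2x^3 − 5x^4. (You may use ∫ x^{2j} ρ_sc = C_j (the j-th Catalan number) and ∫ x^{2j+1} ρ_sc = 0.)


Write p(x) = Σ a_i x^i, split into monomials and integrate each against ρ_sc separately.
Using ∫ x^{2j} ρ_sc = C_j = (1/(j+1)) C(2j, j) (Catalan numbers) and ∫ x^{2j+1} ρ_sc = 0 (odd monomials vanish by symmetry):
  i = 0 (even): a_0 · C_{0} = 1 · 1 = 1
  i = 2 (even): a_2 · C_{1} = -5 · 1 = -5
  i = 3 (odd): ∫ x^3 ρ_sc = 0 (vanishes)
  i = 4 (even): a_4 · C_{2} = -5 · 2 = -10

Summing the contributions: ∫_{−2}^{2} p(x) ρ_sc(x) dx = 1 + (-5) + (-10) = -14.


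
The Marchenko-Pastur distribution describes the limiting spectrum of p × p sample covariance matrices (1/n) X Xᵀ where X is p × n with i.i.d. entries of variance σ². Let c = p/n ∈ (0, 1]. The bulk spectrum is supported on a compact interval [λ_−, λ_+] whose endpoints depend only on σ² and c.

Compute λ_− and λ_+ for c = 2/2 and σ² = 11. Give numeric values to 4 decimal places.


c = 2/2 = 1.000000; √c = 1.000000.
λ_− = σ² (1 − √c)² = 11 · (1 − 1.000000)² = 11 · (0.000000)² = 0.000000.
λ_+ = σ² (1 + √c)² = 11 · (1 + 1.000000)² = 11 · (2.000000)² = 44.000000.

Rounded to 4 decimal places: λ_− ≈ 0.0000, λ_+ ≈ 44.0000.


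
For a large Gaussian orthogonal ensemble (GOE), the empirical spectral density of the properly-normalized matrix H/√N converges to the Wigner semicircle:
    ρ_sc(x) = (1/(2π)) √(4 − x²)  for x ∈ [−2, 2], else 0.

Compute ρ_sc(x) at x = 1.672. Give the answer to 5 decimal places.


ρ_sc(x) = (1/(2π)) √(4 − x²). With x = 1.672:
  4 − x² = 4 − (1.672)² = 4 − 2.795584 = 1.204416.
  √(4 − x²) = 1.097459.
  1/(2π) = 0.159155.
  ρ_sc(1.672) = 0.159155 · 1.097459 = 0.174666.

Rounded to 5 decimal places: ρ_sc(1.672) ≈ 0.17467.


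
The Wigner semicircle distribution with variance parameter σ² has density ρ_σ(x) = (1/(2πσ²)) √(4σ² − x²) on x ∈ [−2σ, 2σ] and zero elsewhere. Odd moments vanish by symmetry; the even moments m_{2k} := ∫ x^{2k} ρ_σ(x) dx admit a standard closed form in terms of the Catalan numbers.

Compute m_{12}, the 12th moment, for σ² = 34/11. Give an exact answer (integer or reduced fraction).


By the scaled semicircle moment identity, m_{2k} = σ^{2k} · C_k with k = 6.
C_6 = (1/(k+1)) · C(2k, k) = (1/7) · C(12, 6) = (1/7) · 924 = 132.
σ^{2k} = (σ²)^k = (34/11)^6 = 1544804416/1771561.

Therefore m_{12} = σ^{12} · C_6 = (1544804416/1771561) · 132 = 18537652992/161051.


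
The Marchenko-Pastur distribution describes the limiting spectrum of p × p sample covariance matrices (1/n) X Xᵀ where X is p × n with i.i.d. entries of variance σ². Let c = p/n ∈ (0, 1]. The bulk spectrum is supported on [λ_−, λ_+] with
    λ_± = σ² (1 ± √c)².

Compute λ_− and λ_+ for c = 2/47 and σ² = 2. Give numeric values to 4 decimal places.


c = 2/47 = 0.042553; √c = 0.206284.
λ_− = σ² (1 − √c)² = 2 · (1 − 0.206284)² = 2 · (0.793716)² = 1.259969.
λ_+ = σ² (1 + √c)² = 2 · (1 + 0.206284)² = 2 · (1.206284)² = 2.910243.

Rounded to 4 decimal places: λ_− ≈ 1.2600, λ_+ ≈ 2.9102.


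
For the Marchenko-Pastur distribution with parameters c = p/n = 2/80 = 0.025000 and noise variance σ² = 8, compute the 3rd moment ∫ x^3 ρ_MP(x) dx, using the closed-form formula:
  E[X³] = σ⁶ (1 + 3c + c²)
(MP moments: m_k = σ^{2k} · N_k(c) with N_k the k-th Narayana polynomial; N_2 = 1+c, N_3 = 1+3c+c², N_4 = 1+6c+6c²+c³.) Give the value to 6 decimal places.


E[X³] = σ⁶ (1 + 3c + c²) (third MP moment). With σ² = 8 (so σ⁶ = 512) and c = 2/80 = 0.025000: E[X³] = 512 · (1 + 3·0.025000 + (0.025000)²) = 512 · 1.075625.

So E[X^3] = 550.720000.


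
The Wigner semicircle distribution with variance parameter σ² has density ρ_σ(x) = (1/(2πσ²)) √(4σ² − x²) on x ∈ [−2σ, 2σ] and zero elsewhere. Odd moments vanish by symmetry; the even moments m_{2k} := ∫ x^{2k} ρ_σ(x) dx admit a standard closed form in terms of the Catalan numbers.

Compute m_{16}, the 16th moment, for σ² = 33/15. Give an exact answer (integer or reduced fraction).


By the scaled semicircle moment identity, m_{2k} = σ^{2k} · C_k with k = 8.
C_8 = (1/(k+1)) · C(2k, k) = (1/9) · C(16, 8) = (1/9) · 12870 = 1430.
σ^{2k} = (σ²)^k = (33/15)^8 = 214358881/390625.

Therefore m_{16} = σ^{16} · C_8 = (214358881/390625) · 1430 = 61306639966/78125.


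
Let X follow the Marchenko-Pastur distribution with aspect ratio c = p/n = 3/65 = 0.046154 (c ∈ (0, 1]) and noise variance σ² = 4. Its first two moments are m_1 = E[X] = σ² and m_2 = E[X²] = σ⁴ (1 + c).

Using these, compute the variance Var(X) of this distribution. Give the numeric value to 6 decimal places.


m_1 = E[X] = σ² = 4, so m_1² = 16.
m_2 = E[X²] = σ⁴ (1 + c) = 16 · (1 + 0.046154) = 16 · 1.046154 = 16.738462.
(Note m_2 − m_1² simplifies to c · σ⁴ = 0.046154 · 16.)

Var(X) = m_2 − m_1² = 16.738462 − 16 = 0.738462.


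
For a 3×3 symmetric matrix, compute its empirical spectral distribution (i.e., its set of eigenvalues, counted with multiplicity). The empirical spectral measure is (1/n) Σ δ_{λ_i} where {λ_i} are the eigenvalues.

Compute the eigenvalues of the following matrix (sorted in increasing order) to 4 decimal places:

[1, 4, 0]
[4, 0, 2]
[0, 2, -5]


Since M is real symmetric, all three eigenvalues are real; they are the roots of det(λI − M) = λ³ − (tr M) λ² + s λ − det M, where s is the sum of the principal 2×2 minors.
tr M = 1 + 0 + (-5) = -4.
s = (1·0 − 4²) + (1·(-5) − 0²) + (0·(-5) − 2²) = -16 + (-5) + (-4) = -25.
det M (expand along row 1) = 1·(-4) − 4·(-20) + 0·8 = 76.
Characteristic polynomial: λ³ + 4λ² − 25λ − 76 = 0.
Substitute λ = y + (tr M)/3 = y − 1.333333 to remove the quadratic term: y³ + p·y + q = 0 with p = s − (tr M)²/3 = -30.333333 and q = −2(tr M)³/27 + (tr M)·s/3 − det M = -37.925926.
Three real roots ⇒ use the trigonometric (Viète) form: r = 2√(−p/3) = 6.359595, φ = arccos(3q/(p·r)) = arccos(0.589804) = 0.939980 rad.
y_k = r·cos(φ/3 − 2πk/3) for k = 0, 1, 2 gives y = 6.049968, -1.327413, -4.722555.
λ_k = y_k − 1.333333 gives λ = 4.7166, -2.6607, -6.0559 (check: the sum is -4.0000 = tr M).

Eigenvalues sorted in increasing order: [-6.0559, -2.6607, 4.7166].


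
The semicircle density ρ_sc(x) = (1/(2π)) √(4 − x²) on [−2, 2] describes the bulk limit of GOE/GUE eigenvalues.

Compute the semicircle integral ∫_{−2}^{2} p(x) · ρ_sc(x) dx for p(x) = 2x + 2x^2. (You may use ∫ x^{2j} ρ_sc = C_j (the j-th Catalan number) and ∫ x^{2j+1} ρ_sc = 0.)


Write p(x) = Σ a_i x^i, split into monomials and integrate each against ρ_sc separately.
Using ∫ x^{2j} ρ_sc = C_j = (1/(j+1)) C(2j, j) (Catalan numbers) and ∫ x^{2j+1} ρ_sc = 0 (odd monomials vanish by symmetry):
  i = 1 (odd): ∫ x^1 ρ_sc = 0 (vanishes)
  i = 2 (even): a_2 · C_{1} = 2 · 1 = 2

Summing the contributions: ∫_{−2}^{2} p(x) ρ_sc(x) dx = 2.


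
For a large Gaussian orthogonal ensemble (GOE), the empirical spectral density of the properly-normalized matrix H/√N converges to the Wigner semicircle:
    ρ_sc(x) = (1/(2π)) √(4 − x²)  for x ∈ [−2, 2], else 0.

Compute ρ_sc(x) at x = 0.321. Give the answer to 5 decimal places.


ρ_sc(x) = (1/(2π)) √(4 − x²). With x = 0.321:
  4 − x² = 4 − (0.321)² = 4 − 0.103041 = 3.896959.
  √(4 − x²) = 1.974072.
  1/(2π) = 0.159155.
  ρ_sc(0.321) = 0.159155 · 1.974072 = 0.314183.

Rounded to 5 decimal places: ρ_sc(0.321) ≈ 0.31418.


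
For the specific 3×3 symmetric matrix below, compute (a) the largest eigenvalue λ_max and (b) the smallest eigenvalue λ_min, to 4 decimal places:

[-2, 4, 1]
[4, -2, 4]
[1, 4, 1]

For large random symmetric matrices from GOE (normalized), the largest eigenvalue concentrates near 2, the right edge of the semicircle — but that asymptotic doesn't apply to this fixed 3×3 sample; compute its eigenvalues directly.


Since M is real symmetric, all three eigenvalues are real; they are the roots of det(λI − M) = λ³ − (tr M) λ² + s λ − det M, where s is the sum of the principal 2×2 minors.
tr M = -2 + (-2) + 1 = -3.
s = ((-2)·(-2) − 4²) + ((-2)·1 − 1²) + ((-2)·1 − 4²) = -12 + (-3) + (-18) = -33.
det M (expand along row 1) = (-2)·(-18) − 4·0 + 1·18 = 54.
Characteristic polynomial: λ³ + 3λ² − 33λ − 54 = 0.
Substitute λ = y + (tr M)/3 = y − 1.000000 to remove the quadratic term: y³ + p·y + q = 0 with p = s − (tr M)²/3 = -36.000000 and q = −2(tr M)³/27 + (tr M)·s/3 − det M = -19.000000.
Three real roots ⇒ use the trigonometric (Viète) form: r = 2√(−p/3) = 6.928203, φ = arccos(3q/(p·r)) = arccos(0.228534) = 1.340224 rad.
y_k = r·cos(φ/3 − 2πk/3) for k = 0, 1, 2 gives y = 6.248267, -0.531959, -5.716308.
λ_k = y_k − 1.000000 gives λ = 5.2483, -1.5320, -6.7163 (check: the sum is -3.0000 = tr M).

Hence λ_max = 5.2483 and λ_min = -6.7163.


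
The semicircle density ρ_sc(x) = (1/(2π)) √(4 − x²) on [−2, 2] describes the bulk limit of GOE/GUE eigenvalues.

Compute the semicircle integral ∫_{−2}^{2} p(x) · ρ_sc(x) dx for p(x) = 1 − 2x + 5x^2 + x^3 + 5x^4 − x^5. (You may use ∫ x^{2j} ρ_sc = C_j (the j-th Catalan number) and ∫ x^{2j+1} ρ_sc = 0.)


Write p(x) = Σ a_i x^i, split into monomials and integrate each against ρ_sc separately.
Using ∫ x^{2j} ρ_sc = C_j = (1/(j+1)) C(2j, j) (Catalan numbers) and ∫ x^{2j+1} ρ_sc = 0 (odd monomials vanish by symmetry):
  i = 0 (even): a_0 · C_{0} = 1 · 1 = 1
  i = 1 (odd): ∫ x^1 ρ_sc = 0 (vanishes)
  i = 2 (even): a_2 · C_{1} = 5 · 1 = 5
  i = 3 (odd): ∫ x^3 ρ_sc = 0 (vanishes)
  i = 4 (even): a_4 · C_{2} = 5 · 2 = 10
  i = 5 (odd): ∫ x^5 ρ_sc = 0 (vanishes)

Summing the contributions: ∫_{−2}^{2} p(x) ρ_sc(x) dx = 1 + 5 + 10 = 16.


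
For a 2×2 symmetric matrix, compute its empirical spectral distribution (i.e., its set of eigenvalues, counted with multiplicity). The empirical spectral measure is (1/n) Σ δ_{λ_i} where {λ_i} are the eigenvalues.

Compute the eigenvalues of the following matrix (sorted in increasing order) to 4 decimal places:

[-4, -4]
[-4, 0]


Since M is real symmetric, both eigenvalues are real; they are the roots of det(λI − M) = λ² − (tr M) λ + det M.
tr M = -4 + 0 = -4.
det M = (-4)·0 − (-4)² = 0 − 16 = -16.
Characteristic polynomial: λ² + 4λ − 16 = 0.
Discriminant Δ = (tr M)² − 4·det M = 16 − (-64) = 80; √Δ = 8.944272.
λ = (tr M ± √Δ)/2 = (-4 ± 8.944272)/2, giving (tr M − √Δ)/2 = -6.4721 and (tr M + √Δ)/2 = 2.4721.

Eigenvalues sorted in increasing order: [-6.4721, 2.4721].


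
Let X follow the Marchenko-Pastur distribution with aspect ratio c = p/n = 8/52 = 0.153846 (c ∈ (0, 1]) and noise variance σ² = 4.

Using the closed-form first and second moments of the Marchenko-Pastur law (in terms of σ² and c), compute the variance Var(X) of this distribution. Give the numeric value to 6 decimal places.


Recall the MP moments m_1 = E[X] = σ² and m_2 = E[X²] = σ⁴ (1 + c).
m_1 = E[X] = σ² = 4, so m_1² = 16.
m_2 = E[X²] = σ⁴ (1 + c) = 16 · (1 + 0.153846) = 16 · 1.153846 = 18.461538.
(Note m_2 − m_1² simplifies to c · σ⁴ = 0.153846 · 16.)

Var(X) = m_2 − m_1² = 18.461538 − 16 = 2.461538.


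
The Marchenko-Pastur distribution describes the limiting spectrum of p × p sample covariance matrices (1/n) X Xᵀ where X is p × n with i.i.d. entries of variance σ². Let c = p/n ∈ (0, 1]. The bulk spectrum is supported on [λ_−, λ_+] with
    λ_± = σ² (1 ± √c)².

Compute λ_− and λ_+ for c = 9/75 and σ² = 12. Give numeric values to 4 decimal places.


c = 9/75 = 0.120000; √c = 0.346410.
λ_− = σ² (1 − √c)² = 12 · (1 − 0.346410)² = 12 · (0.653590)² = 5.126156.
λ_+ = σ² (1 + √c)² = 12 · (1 + 0.346410)² = 12 · (1.346410)² = 21.753844.

Rounded to 4 decimal places: λ_− ≈ 5.1262, λ_+ ≈ 21.7538.


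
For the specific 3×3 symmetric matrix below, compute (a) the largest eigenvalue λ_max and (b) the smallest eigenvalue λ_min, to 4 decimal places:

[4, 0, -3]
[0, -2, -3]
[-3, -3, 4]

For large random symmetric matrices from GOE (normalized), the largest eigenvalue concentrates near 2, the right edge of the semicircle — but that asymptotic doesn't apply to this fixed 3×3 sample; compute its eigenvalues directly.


Since M is real symmetric, all three eigenvalues are real; they are the roots of det(λI − M) = λ³ − (tr M) λ² + s λ − det M, where s is the sum of the principal 2×2 minors.
tr M = 4 + (-2) + 4 = 6.
s = (4·(-2) − 0²) + (4·4 − (-3)²) + ((-2)·4 − (-3)²) = -8 + 7 + (-17) = -18.
det M (expand along row 1) = 4·(-17) − 0·(-9) + (-3)·(-6) = -50.
Characteristic polynomial: λ³ − 6λ² − 18λ + 50 = 0.
Substitute λ = y + (tr M)/3 = y + 2.000000 to remove the quadratic term: y³ + p·y + q = 0 with p = s − (tr M)²/3 = -30.000000 and q = −2(tr M)³/27 + (tr M)·s/3 − det M = -2.000000.
Three real roots ⇒ use the trigonometric (Viète) form: r = 2√(−p/3) = 6.324555, φ = arccos(3q/(p·r)) = arccos(0.031623) = 1.539168 rad.
y_k = r·cos(φ/3 − 2πk/3) for k = 0, 1, 2 gives y = 5.510259, -0.066677, -5.443583.
λ_k = y_k + 2.000000 gives λ = 7.5103, 1.9333, -3.4436 (check: the sum is 6.0000 = tr M).

Hence λ_max = 7.5103 and λ_min = -3.4436.


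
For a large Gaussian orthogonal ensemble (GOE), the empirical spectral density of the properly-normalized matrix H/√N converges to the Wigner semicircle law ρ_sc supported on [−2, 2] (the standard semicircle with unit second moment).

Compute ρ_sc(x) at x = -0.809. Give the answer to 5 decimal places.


ρ_sc(x) = (1/(2π)) √(4 − x²). With x = -0.809:
  4 − x² = 4 − (-0.809)² = 4 − 0.654481 = 3.345519.
  √(4 − x²) = 1.829076.
  1/(2π) = 0.159155.
  ρ_sc(-0.809) = 0.159155 · 1.829076 = 0.291106.

Rounded to 5 decimal places: ρ_sc(-0.809) ≈ 0.29111.


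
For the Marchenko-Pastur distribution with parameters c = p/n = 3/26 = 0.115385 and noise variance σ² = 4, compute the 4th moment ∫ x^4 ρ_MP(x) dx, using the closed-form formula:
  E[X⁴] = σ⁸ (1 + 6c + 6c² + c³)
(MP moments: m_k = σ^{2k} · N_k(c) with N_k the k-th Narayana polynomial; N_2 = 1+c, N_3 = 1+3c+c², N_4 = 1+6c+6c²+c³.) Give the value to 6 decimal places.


E[X⁴] = σ⁸ (1 + 6c + 6c² + c³) (fourth MP moment). With σ² = 4 (so σ⁸ = 256) and c = 3/26 = 0.115385: E[X⁴] = 256 · (1 + 6·0.115385 + 6·(0.115385)² + (0.115385)³) = 256 · 1.773726.

So E[X^4] = 454.073737.


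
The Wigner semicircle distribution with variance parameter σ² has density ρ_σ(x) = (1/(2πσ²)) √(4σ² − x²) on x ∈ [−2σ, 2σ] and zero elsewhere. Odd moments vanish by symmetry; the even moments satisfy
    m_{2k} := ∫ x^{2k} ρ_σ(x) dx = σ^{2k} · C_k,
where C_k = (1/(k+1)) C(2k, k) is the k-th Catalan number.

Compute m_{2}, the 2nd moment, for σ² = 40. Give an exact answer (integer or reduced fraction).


By the scaled semicircle moment identity, m_{2k} = σ^{2k} · C_k with k = 1.
C_1 = (1/(k+1)) · C(2k, k) = (1/2) · C(2, 1) = (1/2) · 2 = 1.
σ^{2k} = (σ²)^k = (40)^1 = 40.

Therefore m_{2} = σ^{2} · C_1 = 40 · 1 = 40.


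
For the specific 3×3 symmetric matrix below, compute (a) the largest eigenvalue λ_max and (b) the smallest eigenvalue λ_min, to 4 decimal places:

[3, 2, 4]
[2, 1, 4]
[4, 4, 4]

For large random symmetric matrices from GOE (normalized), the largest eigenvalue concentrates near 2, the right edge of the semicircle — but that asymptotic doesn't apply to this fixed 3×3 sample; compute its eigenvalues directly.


Since M is real symmetric, all three eigenvalues are real; they are the roots of det(λI − M) = λ³ − (tr M) λ² + s λ − det M, where s is the sum of the principal 2×2 minors.
tr M = 3 + 1 + 4 = 8.
s = (3·1 − 2²) + (3·4 − 4²) + (1·4 − 4²) = -1 + (-4) + (-12) = -17.
det M (expand along row 1) = 3·(-12) − 2·(-8) + 4·4 = -4.
Characteristic polynomial: λ³ − 8λ² − 17λ + 4 = 0.
Substitute λ = y + (tr M)/3 = y + 2.666667 to remove the quadratic term: y³ + p·y + q = 0 with p = s − (tr M)²/3 = -38.333333 and q = −2(tr M)³/27 + (tr M)·s/3 − det M = -79.259259.
Three real roots ⇒ use the trigonometric (Viète) form: r = 2√(−p/3) = 7.149204, φ = arccos(3q/(p·r)) = arccos(0.867635) = 0.520371 rad.
y_k = r·cos(φ/3 − 2πk/3) for k = 0, 1, 2 gives y = 7.041923, -2.452399, -4.589524.
λ_k = y_k + 2.666667 gives λ = 9.7086, 0.2143, -1.9229 (check: the sum is 8.0000 = tr M).

Hence λ_max = 9.7086 and λ_min = -1.9229.


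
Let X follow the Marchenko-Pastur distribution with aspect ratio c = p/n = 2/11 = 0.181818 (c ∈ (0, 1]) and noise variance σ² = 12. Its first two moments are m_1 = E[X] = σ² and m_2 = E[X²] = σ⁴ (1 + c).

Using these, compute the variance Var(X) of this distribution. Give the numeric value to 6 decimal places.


m_1 = E[X] = σ² = 12, so m_1² = 144.
m_2 = E[X²] = σ⁴ (1 + c) = 144 · (1 + 0.181818) = 144 · 1.181818 = 170.181818.
(Note m_2 − m_1² simplifies to c · σ⁴ = 0.181818 · 144.)

Var(X) = m_2 − m_1² = 170.181818 − 144 = 26.181818.


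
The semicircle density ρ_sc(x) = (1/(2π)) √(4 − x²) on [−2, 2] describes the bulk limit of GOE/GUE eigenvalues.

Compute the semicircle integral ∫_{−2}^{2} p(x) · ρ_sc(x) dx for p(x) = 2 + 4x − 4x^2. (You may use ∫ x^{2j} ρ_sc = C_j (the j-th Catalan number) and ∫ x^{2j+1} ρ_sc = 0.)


Write p(x) = Σ a_i x^i, split into monomials and integrate each against ρ_sc separately.
Using ∫ x^{2j} ρ_sc = C_j = (1/(j+1)) C(2j, j) (Catalan numbers) and ∫ x^{2j+1} ρ_sc = 0 (odd monomials vanish by symmetry):
  i = 0 (even): a_0 · C_{0} = 2 · 1 = 2
  i = 1 (odd): ∫ x^1 ρ_sc = 0 (vanishes)
  i = 2 (even): a_2 · C_{1} = -4 · 1 = -4

Summing the contributions: ∫_{−2}^{2} p(x) ρ_sc(x) dx = 2 + (-4) = -2.


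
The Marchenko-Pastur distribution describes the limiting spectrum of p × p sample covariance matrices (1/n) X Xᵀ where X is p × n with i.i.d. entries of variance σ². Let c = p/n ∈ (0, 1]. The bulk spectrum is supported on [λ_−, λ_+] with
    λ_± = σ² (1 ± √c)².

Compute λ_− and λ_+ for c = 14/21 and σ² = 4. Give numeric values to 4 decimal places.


c = 14/21 = 0.666667; √c = 0.816497.
λ_− = σ² (1 − √c)² = 4 · (1 − 0.816497)² = 4 · (0.183503)² = 0.134694.
λ_+ = σ² (1 + √c)² = 4 · (1 + 0.816497)² = 4 · (1.816497)² = 13.198639.

Rounded to 4 decimal places: λ_− ≈ 0.1347, λ_+ ≈ 13.1986.


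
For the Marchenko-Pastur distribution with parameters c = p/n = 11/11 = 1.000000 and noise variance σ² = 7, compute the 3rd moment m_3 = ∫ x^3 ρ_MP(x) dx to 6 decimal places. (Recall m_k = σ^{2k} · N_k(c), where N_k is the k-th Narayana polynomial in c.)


E[X³] = σ⁶ (1 + 3c + c²) (third MP moment). With σ² = 7 (so σ⁶ = 343) and c = 11/11 = 1.000000: E[X³] = 343 · (1 + 3·1.000000 + (1.000000)²) = 343 · 5.000000.

So E[X^3] = 1715.000000.


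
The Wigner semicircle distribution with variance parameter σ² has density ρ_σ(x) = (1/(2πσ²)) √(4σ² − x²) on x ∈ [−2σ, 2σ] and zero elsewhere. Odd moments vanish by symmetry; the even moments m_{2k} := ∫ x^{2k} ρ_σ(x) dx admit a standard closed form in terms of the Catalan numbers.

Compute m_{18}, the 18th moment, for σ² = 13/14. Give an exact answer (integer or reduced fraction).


By the scaled semicircle moment identity, m_{2k} = σ^{2k} · C_k with k = 9.
C_9 = (1/(k+1)) · C(2k, k) = (1/10) · C(18, 9) = (1/10) · 48620 = 4862.
σ^{2k} = (σ²)^k = (13/14)^9 = 10604499373/20661046784.

Therefore m_{18} = σ^{18} · C_9 = (10604499373/20661046784) · 4862 = 25779537975763/10330523392.


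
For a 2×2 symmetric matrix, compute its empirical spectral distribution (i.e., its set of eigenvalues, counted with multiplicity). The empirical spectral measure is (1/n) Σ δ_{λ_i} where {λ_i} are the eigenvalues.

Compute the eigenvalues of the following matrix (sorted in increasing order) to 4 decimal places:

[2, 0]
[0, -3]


Since M is real symmetric, both eigenvalues are real; they are the roots of det(λI − M) = λ² − (tr M) λ + det M.
tr M = 2 + (-3) = -1.
det M = 2·(-3) − 0² = -6 − 0 = -6.
Characteristic polynomial: λ² + λ − 6 = 0.
Discriminant Δ = (tr M)² − 4·det M = 1 − (-24) = 25; √Δ = 5.000000.
λ = (tr M ± √Δ)/2 = (-1 ± 5.000000)/2, giving (tr M − √Δ)/2 = -3.0000 and (tr M + √Δ)/2 = 2.0000.

Eigenvalues sorted in increasing order: [-3.0000, 2.0000].


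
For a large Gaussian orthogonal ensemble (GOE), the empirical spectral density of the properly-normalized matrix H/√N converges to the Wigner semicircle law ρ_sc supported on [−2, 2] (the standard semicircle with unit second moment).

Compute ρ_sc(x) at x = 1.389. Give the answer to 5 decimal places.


ρ_sc(x) = (1/(2π)) √(4 − x²). With x = 1.389:
  4 − x² = 4 − (1.389)² = 4 − 1.929321 = 2.070679.
  √(4 − x²) = 1.438985.
  1/(2π) = 0.159155.
  ρ_sc(1.389) = 0.159155 · 1.438985 = 0.229022.

Rounded to 5 decimal places: ρ_sc(1.389) ≈ 0.22902.


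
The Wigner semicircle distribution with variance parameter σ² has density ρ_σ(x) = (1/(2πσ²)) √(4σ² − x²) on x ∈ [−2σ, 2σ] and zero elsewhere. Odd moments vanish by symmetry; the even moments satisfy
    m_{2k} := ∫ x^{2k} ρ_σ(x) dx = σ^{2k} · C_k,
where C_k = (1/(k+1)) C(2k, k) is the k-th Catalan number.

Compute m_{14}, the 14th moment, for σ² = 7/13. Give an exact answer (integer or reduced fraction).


By the scaled semicircle moment identity, m_{2k} = σ^{2k} · C_k with k = 7.
C_7 = (1/(k+1)) · C(2k, k) = (1/8) · C(14, 7) = (1/8) · 3432 = 429.
σ^{2k} = (σ²)^k = (7/13)^7 = 823543/62748517.

Therefore m_{14} = σ^{14} · C_7 = (823543/62748517) · 429 = 27176919/4826809.


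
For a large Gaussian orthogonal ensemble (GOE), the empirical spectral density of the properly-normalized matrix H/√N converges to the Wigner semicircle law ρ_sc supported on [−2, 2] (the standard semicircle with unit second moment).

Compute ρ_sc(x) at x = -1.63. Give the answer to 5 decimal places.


ρ_sc(x) = (1/(2π)) √(4 − x²). With x = -1.63:
  4 − x² = 4 − (-1.63)² = 4 − 2.656900 = 1.343100.
  √(4 − x²) = 1.158922.
  1/(2π) = 0.159155.
  ρ_sc(-1.63) = 0.159155 · 1.158922 = 0.184448.

Rounded to 5 decimal places: ρ_sc(-1.63) ≈ 0.18445.


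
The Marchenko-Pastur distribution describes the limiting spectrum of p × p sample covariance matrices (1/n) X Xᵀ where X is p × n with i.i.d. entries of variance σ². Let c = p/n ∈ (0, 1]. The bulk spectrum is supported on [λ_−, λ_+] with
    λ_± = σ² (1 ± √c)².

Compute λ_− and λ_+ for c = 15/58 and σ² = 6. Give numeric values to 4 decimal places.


c = 15/58 = 0.258621; √c = 0.508548.
λ_− = σ² (1 − √c)² = 6 · (1 − 0.508548)² = 6 · (0.491452)² = 1.449153.
λ_+ = σ² (1 + √c)² = 6 · (1 + 0.508548)² = 6 · (1.508548)² = 13.654296.

Rounded to 4 decimal places: λ_− ≈ 1.4492, λ_+ ≈ 13.6543.
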